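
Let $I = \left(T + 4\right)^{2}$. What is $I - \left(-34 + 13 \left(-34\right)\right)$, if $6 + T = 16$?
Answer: $672$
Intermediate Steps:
$T = 10$ ($T = -6 + 16 = 10$)
$I = 196$ ($I = \left(10 + 4\right)^{2} = 14^{2} = 196$)
$I - \left(-34 + 13 \left(-34\right)\right) = 196 - \left(-34 + 13 \left(-34\right)\right) = 196 - \left(-34 - 442\right) = 196 - -476 = 196 + 476 = 672$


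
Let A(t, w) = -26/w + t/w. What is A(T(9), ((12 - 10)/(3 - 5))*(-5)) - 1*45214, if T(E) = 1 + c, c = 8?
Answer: -226087/5 ≈ -45217.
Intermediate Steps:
T(E) = 9 (T(E) = 1 + 8 = 9)
A(T(9), ((12 - 10)/(3 - 5))*(-5)) - 1*45214 = (-26 + 9)/((((12 - 10)/(3 - 5))*(-5))) - 1*45214 = -17/((2/(-2))*(-5)) - 45214 = -17/((2*(-½))*(-5)) - 45214 = -17/(-1*(-5)) - 45214 = -17/5 - 45214 = -226087/5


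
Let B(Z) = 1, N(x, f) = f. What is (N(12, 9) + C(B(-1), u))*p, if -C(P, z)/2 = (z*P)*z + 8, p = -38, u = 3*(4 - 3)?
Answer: 950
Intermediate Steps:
u = 3 (u = 3*1 = 3)
C(P, z) = -16 - 2*P*z**2 (C(P, z) = -2*((z*P)*z + 8) = -2*((P*z)*z + 8) = -2*(P*z**2 + 8) = -2*(8 + P*z**2) = -16 - 2*P*z**2)
(N(12, 9) + C(B(-1), u))*p = (9 + (-16 - 2*1*3**2))*(-38) = (9 + (-16 - 2*1*9))*(-38) = (9 + (-16 - 18))*(-38) = (9 - 34)*(-38) = -25*(-38) = 950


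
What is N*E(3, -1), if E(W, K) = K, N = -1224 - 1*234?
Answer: 1458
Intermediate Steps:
N = -1458 (N = -1224 - 234 = -1458)
N*E(3, -1) = -1458*(-1) = 1458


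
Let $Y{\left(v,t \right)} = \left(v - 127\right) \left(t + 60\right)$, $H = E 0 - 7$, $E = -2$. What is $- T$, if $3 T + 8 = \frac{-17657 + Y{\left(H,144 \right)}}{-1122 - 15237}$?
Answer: $\frac{85879}{49077} \approx 1.7499$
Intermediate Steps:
$H = -7$ ($H = \left(-2\right) 0 - 7 = 0 - 7 = -7$)
$Y{\left(v,t \right)} = \left(-127 + v\right) \left(60 + t\right)$
$T = - \frac{85879}{49077}$ ($T = - \frac{8}{3} + \frac{\left(-17657 + \left(-7620 - 18288 + 60 \left(-7\right) + 144 \left(-7\right)\right)\right) \frac{1}{-1122 - 15237}}{3} = - \frac{8}{3} + \frac{\left(-17657 - 27336\right) \frac{1}{-16359}}{3} = - \frac{8}{3} + \frac{\left(-17657 - 27336\right) \left(- \frac{1}{16359}\right)}{3} = - \frac{8}{3} + \frac{\left(-44993\right) \left(- \frac{1}{16359}\right)}{3} = - \frac{8}{3} + \frac{1}{3} \cdot \frac{44993}{16359} = - \frac{8}{3} + \frac{44993}{49077} = - \frac{85879}{49077} \approx -1.7499$)
$- T = \left(-1\right) \left(- \frac{85879}{49077}\right) = \frac{85879}{49077}$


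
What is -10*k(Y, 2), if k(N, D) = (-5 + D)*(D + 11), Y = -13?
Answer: 390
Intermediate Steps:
k(N, D) = (-5 + D)*(11 + D)
-10*k(Y, 2) = -10*(-55 + 2² + 6*2) = -10*(-55 + 4 + 12) = -10*(-39) = 390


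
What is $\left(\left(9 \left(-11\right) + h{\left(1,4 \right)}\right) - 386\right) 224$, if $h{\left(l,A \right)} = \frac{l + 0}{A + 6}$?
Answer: $- \frac{543088}{5} \approx -1.0862 \cdot 10^{5}$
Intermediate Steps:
$h{\left(l,A \right)} = \frac{l}{6 + A}$
$\left(\left(9 \left(-11\right) + h{\left(1,4 \right)}\right) - 386\right) 224 = \left(\left(9 \left(-11\right) + 1 \frac{1}{6 + 4}\right) - 386\right) 224 = \left(\left(-99 + 1 \cdot \frac{1}{10}\right) - 386\right) 224 = \left(\left(-99 + \frac{1}{10}\right) - 386\right) 224 = \left(- \frac{989}{10} - 386\right) 224 = \left(- \frac{4849}{10}\right) 224 = - \frac{543088}{5}$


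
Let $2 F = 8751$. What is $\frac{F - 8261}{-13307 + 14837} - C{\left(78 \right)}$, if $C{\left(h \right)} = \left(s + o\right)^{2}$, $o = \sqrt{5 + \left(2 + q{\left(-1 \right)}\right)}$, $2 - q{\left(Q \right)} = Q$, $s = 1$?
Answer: $- \frac{41431}{3060} - 2 \sqrt{10} \approx -19.864$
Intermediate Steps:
$F = \frac{8751}{2}$ ($F = \frac{1}{2} \cdot 8751 = \frac{8751}{2} \approx 4375.5$)
$q{\left(Q \right)} = 2 - Q$
$o = \sqrt{10}$ ($o = \sqrt{5 + \left(2 + \left(2 - -1\right)\right)} = \sqrt{5 + \left(2 + \left(2 + 1\right)\right)} = \sqrt{5 + \left(2 + 3\right)} = \sqrt{5 + 5} = \sqrt{10} \approx 3.1623$)
$C{\left(h \right)} = \left(1 + \sqrt{10}\right)^{2}$
$\frac{F - 8261}{-13307 + 14837} - C{\left(78 \right)} = \frac{\frac{8751}{2} - 8261}{-13307 + 14837} - \left(1 + \sqrt{10}\right)^{2} = - \frac{7771}{2 \cdot 1530} - \left(1 + \sqrt{10}\right)^{2} = \left(- \frac{7771}{2}\right) \frac{1}{1530} - \left(1 + \sqrt{10}\right)^{2} = - \frac{7771}{3060} - \left(1 + \sqrt{10}\right)^{2}$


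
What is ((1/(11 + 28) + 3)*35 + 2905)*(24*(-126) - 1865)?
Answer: -574090825/39 ≈ -1.4720e+7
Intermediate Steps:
((1/(11 + 28) + 3)*35 + 2905)*(24*(-126) - 1865) = ((1/39 + 3)*35 + 2905)*(-3024 - 1865) = ((1/39 + 3)*35 + 2905)*(-4889) = ((118/39)*35 + 2905)*(-4889) = (4130/39 + 2905)*(-4889) = (117425/39)*(-4889) = -574090825/39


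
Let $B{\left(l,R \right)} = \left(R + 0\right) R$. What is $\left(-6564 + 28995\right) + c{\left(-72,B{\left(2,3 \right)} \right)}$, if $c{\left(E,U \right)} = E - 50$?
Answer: $22309$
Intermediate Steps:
$B{\left(l,R \right)} = R^{2}$ ($B{\left(l,R \right)} = R R = R^{2}$)
$c{\left(E,U \right)} = -50 + E$
$\left(-6564 + 28995\right) + c{\left(-72,B{\left(2,3 \right)} \right)} = \left(-6564 + 28995\right) - 122 = 22431 - 122 = 22309$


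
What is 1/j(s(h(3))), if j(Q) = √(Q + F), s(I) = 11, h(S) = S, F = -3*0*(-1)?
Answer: √11/11 ≈ 0.30151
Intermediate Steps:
F = 0 (F = 0*(-1) = 0)
j(Q) = √Q (j(Q) = √(Q + 0) = √Q)
1/j(s(h(3))) = 1/(√11) = √11/11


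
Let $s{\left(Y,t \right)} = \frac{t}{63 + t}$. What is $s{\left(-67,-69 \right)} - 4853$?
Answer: $- \frac{9683}{2} \approx -4841.5$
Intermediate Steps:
$s{\left(Y,t \right)} = \frac{t}{63 + t}$
$s{\left(-67,-69 \right)} - 4853 = - \frac{69}{63 - 69} - 4853 = - \frac{69}{-6} - 4853 = \left(-69\right) \left(- \frac{1}{6}\right) - 4853 = \frac{23}{2} - 4853 = - \frac{9683}{2}$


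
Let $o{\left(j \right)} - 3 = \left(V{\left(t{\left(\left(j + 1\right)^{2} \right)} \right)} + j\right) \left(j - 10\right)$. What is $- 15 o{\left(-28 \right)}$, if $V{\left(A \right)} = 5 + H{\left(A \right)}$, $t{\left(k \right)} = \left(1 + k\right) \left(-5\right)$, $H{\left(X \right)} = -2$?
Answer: $-14295$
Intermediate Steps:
$t{\left(k \right)} = -5 - 5 k$
$V{\left(A \right)} = 3$ ($V{\left(A \right)} = 5 - 2 = 3$)
$o{\left(j \right)} = 3 + \left(-10 + j\right) \left(3 + j\right)$ ($o{\left(j \right)} = 3 + \left(3 + j\right) \left(j - 10\right) = 3 + \left(3 + j\right) \left(-10 + j\right) = 3 + \left(-10 + j\right) \left(3 + j\right)$)
$- 15 o{\left(-28 \right)} = - 15 \left(-27 + \left(-28\right)^{2} - -196\right) = - 15 \left(-27 + 784 + 196\right) = \left(-15\right) 953 = -14295$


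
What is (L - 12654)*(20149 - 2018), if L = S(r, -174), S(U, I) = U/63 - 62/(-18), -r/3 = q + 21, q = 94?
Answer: -14456390230/63 ≈ -2.2947e+8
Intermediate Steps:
r = -345 (r = -3*(94 + 21) = -3*115 = -345)
S(U, I) = 31/9 + U/63 (S(U, I) = U*(1/63) - 62*(-1/18) = U/63 + 31/9 = 31/9 + U/63)
L = -128/63 (L = 31/9 + (1/63)*(-345) = 31/9 - 115/21 = -128/63 ≈ -2.0317)
(L - 12654)*(20149 - 2018) = (-128/63 - 12654)*(20149 - 2018) = -797330/63*18131 = -14456390230/63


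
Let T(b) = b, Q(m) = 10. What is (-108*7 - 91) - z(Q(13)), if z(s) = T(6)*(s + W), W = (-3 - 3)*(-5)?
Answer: -1087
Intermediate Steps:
W = 30 (W = -6*(-5) = 30)
z(s) = 180 + 6*s (z(s) = 6*(s + 30) = 6*(30 + s) = 180 + 6*s)
(-108*7 - 91) - z(Q(13)) = (-108*7 - 91) - (180 + 6*10) = (-756 - 91) - (180 + 60) = -847 - 1*240 = -847 - 240 = -1087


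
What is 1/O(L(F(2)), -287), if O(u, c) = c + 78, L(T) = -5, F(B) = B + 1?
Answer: -1/209 ≈ -0.0047847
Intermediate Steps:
F(B) = 1 + B
O(u, c) = 78 + c
1/O(L(F(2)), -287) = 1/(78 - 287) = 1/(-209) = -1/209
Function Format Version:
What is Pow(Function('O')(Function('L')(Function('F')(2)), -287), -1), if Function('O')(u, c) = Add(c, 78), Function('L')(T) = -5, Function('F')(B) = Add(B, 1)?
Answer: Rational(-1, 209) ≈ -0.0047847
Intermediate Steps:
Function('F')(B) = Add(1, B)
Function('O')(u, c) = Add(78, c)
Pow(Function('O')(Function('L')(Function('F')(2)), -287), -1) = Pow(Add(78, -287), -1) = Pow(-209, -1) = Rational(-1, 209)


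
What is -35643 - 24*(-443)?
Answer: -25011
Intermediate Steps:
-35643 - 24*(-443) = -35643 + 10632 = -25011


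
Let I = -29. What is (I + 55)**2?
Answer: 676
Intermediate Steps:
(I + 55)**2 = (-29 + 55)**2 = 26**2 = 676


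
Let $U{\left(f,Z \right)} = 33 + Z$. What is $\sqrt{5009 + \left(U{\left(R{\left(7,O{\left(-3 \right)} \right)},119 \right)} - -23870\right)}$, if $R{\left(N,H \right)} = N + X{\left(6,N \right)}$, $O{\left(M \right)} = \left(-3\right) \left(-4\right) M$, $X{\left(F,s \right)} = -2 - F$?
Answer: $\sqrt{29031} \approx 170.38$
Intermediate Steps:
$O{\left(M \right)} = 12 M$
$R{\left(N,H \right)} = -8 + N$ ($R{\left(N,H \right)} = N - 8 = -8 + N$)
$\sqrt{5009 + \left(U{\left(R{\left(7,O{\left(-3 \right)} \right)},119 \right)} - -23870\right)} = \sqrt{5009 + \left(\left(33 + 119\right) - -23870\right)} = \sqrt{5009 + \left(152 + 23870\right)} = \sqrt{5009 + 24022} = \sqrt{29031}$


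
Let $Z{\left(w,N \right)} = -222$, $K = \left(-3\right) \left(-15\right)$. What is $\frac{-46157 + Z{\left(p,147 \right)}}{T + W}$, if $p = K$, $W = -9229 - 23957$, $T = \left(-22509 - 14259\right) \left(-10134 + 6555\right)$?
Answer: $- \frac{46379}{131559486} \approx -0.00035253$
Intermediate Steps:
$T = 131592672$ ($T = \left(-36768\right) \left(-3579\right) = 131592672$)
$W = -33186$
$K = 45$
$p = 45$
$\frac{-46157 + Z{\left(p,147 \right)}}{T + W} = \frac{-46157 - 222}{131592672 - 33186} = - \frac{46379}{131559486}$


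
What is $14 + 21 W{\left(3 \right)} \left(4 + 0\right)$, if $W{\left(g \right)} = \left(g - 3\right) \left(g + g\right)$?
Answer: $14$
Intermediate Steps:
$W{\left(g \right)} = 2 g \left(-3 + g\right)$ ($W{\left(g \right)} = \left(-3 + g\right) 2 g = 2 g \left(-3 + g\right)$)
$14 + 21 W{\left(3 \right)} \left(4 + 0\right) = 14 + 21 \cdot 2 \cdot 3 \left(-3 + 3\right) \left(4 + 0\right) = 14 + 21 \cdot 2 \cdot 3 \cdot 0 \cdot 4 = 14 + 21 \cdot 0 \cdot 4 = 14 + 21 \cdot 0 = 14 + 0 = 14$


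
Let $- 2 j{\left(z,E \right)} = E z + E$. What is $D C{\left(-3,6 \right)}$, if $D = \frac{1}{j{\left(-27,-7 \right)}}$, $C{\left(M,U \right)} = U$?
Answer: $- \frac{6}{91} \approx -0.065934$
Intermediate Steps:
$j{\left(z,E \right)} = - \frac{E}{2} - \frac{E z}{2}$ ($j{\left(z,E \right)} = - \frac{E z + E}{2} = - \frac{E + E z}{2} = - \frac{E}{2} - \frac{E z}{2}$)
$D = - \frac{1}{91}$ ($D = \frac{1}{\left(- \frac{1}{2}\right) \left(-7\right) \left(1 - 27\right)} = \frac{1}{\left(- \frac{1}{2}\right) \left(-7\right) \left(-26\right)} = \frac{1}{-91} = - \frac{1}{91} \approx -0.010989$)
$D C{\left(-3,6 \right)} = \left(- \frac{1}{91}\right) 6 = - \frac{6}{91}$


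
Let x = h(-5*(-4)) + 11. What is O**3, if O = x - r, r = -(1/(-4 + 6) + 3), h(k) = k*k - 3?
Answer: 557441767/8 ≈ 6.9680e+7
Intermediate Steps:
h(k) = -3 + k**2 (h(k) = k**2 - 3 = -3 + k**2)
x = 408 (x = (-3 + (-5*(-4))**2) + 11 = (-3 + 20**2) + 11 = (-3 + 400) + 11 = 397 + 11 = 408)
r = -7/2 (r = -(1/2 + 3) = -1*7/2 = -7/2 ≈ -3.5000)
O = 823/2 (O = 408 - 1*(-7/2) = 408 + 7/2 = 823/2 ≈ 411.50)
O**3 = (823/2)**3 = 557441767/8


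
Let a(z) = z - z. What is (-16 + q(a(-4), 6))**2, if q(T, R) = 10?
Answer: 36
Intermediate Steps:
a(z) = 0
(-16 + q(a(-4), 6))**2 = (-16 + 10)**2 = (-6)**2 = 36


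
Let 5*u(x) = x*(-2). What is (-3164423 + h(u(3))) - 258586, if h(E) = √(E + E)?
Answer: -3423009 + 2*I*√15/5 ≈ -3.423e+6 + 1.5492*I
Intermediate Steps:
u(x) = -2*x/5 (u(x) = (x*(-2))/5 = (-2*x)/5 = -2*x/5)
h(E) = √2*√E (h(E) = √(2*E) = √2*√E)
(-3164423 + h(u(3))) - 258586 = (-3164423 + √2*√(-⅖*3)) - 258586 = (-3164423 + √2*√(-6/5)) - 258586 = (-3164423 + √2*(I*√30/5)) - 258586 = (-3164423 + 2*I*√15/5) - 258586 = -3423009 + 2*I*√15/5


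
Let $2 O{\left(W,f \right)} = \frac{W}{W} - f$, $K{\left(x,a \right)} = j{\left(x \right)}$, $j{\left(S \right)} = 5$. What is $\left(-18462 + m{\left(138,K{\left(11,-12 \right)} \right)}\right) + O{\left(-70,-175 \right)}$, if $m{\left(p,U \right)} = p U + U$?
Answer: $-17679$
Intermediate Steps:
$K{\left(x,a \right)} = 5$
$m{\left(p,U \right)} = U + U p$ ($m{\left(p,U \right)} = U p + U = U + U p$)
$O{\left(W,f \right)} = \frac{1}{2} - \frac{f}{2}$ ($O{\left(W,f \right)} = \frac{\frac{W}{W} - f}{2} = \frac{1 - f}{2} = \frac{1}{2} - \frac{f}{2}$)
$\left(-18462 + m{\left(138,K{\left(11,-12 \right)} \right)}\right) + O{\left(-70,-175 \right)} = \left(-18462 + 5 \left(1 + 138\right)\right) + \left(\frac{1}{2} - - \frac{175}{2}\right) = \left(-18462 + 5 \cdot 139\right) + \left(\frac{1}{2} + \frac{175}{2}\right) = \left(-18462 + 695\right) + 88 = -17767 + 88 = -17679$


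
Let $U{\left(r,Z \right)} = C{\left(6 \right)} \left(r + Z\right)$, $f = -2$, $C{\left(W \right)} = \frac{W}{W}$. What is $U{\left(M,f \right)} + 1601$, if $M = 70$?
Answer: $1669$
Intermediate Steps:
$C{\left(W \right)} = 1$
$U{\left(r,Z \right)} = Z + r$ ($U{\left(r,Z \right)} = 1 \left(r + Z\right) = 1 \left(Z + r\right) = Z + r$)
$U{\left(M,f \right)} + 1601 = \left(-2 + 70\right) + 1601 = 68 + 1601 = 1669$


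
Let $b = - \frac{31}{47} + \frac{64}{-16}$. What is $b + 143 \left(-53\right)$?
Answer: $- \frac{356432}{47} \approx -7583.7$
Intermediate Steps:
$b = - \frac{219}{47}$ ($b = \left(-31\right) \frac{1}{47} + 64 \left(- \frac{1}{16}\right) = - \frac{31}{47} - 4 = - \frac{219}{47} \approx -4.6596$)
$b + 143 \left(-53\right) = - \frac{219}{47} + 143 \left(-53\right) = - \frac{219}{47} - 7579 = - \frac{356432}{47}$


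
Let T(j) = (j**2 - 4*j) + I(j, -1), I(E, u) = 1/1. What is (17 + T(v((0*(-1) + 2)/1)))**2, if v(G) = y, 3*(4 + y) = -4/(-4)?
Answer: 172225/81 ≈ 2126.2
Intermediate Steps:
y = -11/3 (y = -4 + (-4/(-4))/3 = -4 + (-4*(-1/4))/3 = -4 + (1/3)*1 = -4 + 1/3 = -11/3 ≈ -3.6667)
I(E, u) = 1
v(G) = -11/3
T(j) = 1 + j**2 - 4*j (T(j) = (j**2 - 4*j) + 1 = 1 + j**2 - 4*j)
(17 + T(v((0*(-1) + 2)/1)))**2 = (17 + (1 + (-11/3)**2 - 4*(-11/3)))**2 = (17 + (1 + 121/9 + 44/3))**2 = (17 + 262/9)**2 = (415/9)**2 = 172225/81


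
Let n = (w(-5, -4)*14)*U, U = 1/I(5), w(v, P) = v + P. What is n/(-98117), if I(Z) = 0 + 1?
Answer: 126/98117 ≈ 0.0012842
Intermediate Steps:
w(v, P) = P + v
I(Z) = 1
U = 1 (U = 1/1 = 1)
n = -126 (n = ((-4 - 5)*14)*1 = -9*14*1 = -126*1 = -126)
n/(-98117) = -126/(-98117) = -126*(-1/98117) = 126/98117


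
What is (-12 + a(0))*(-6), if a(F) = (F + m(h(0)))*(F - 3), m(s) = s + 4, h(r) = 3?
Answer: 198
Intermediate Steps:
m(s) = 4 + s
a(F) = (-3 + F)*(7 + F) (a(F) = (F + (4 + 3))*(F - 3) = (F + 7)*(-3 + F) = (7 + F)*(-3 + F) = (-3 + F)*(7 + F))
(-12 + a(0))*(-6) = (-12 + (-21 + 0² + 4*0))*(-6) = (-12 + (-21 + 0 + 0))*(-6) = (-12 - 21)*(-6) = -33*(-6) = 198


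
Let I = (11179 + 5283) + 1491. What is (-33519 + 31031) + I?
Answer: 15465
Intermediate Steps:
I = 17953 (I = 16462 + 1491 = 17953)
(-33519 + 31031) + I = (-33519 + 31031) + 17953 = -2488 + 17953 = 15465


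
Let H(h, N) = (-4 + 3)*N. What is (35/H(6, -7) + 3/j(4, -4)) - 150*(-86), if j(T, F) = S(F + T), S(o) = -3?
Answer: 12904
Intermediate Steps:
j(T, F) = -3
H(h, N) = -N
(35/H(6, -7) + 3/j(4, -4)) - 150*(-86) = (35/((-1*(-7))) + 3/(-3)) - 150*(-86) = (35/7 + 3*(-1/3)) + 12900 = (35*(1/7) - 1) + 12900 = (5 - 1) + 12900 = 4 + 12900 = 12904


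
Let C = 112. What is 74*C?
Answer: 8288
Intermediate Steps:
74*C = 74*112 = 8288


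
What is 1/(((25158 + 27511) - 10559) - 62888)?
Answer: -1/20778 ≈ -4.8128e-5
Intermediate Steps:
1/(((25158 + 27511) - 10559) - 62888) = 1/((52669 - 10559) - 62888) = 1/(42110 - 62888) = 1/(-20778) = -1/20778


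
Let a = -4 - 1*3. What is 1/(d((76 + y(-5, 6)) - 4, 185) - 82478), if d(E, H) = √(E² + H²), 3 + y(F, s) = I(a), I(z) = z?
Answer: -82478/6802582415 - √38069/6802582415 ≈ -1.2153e-5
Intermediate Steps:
a = -7 (a = -4 - 3 = -7)
y(F, s) = -10 (y(F, s) = -3 - 7 = -10)
1/(d((76 + y(-5, 6)) - 4, 185) - 82478) = 1/(√(((76 - 10) - 4)² + 185²) - 82478) = 1/(√((66 - 4)² + 34225) - 82478) = 1/(√(62² + 34225) - 82478) = 1/(√(3844 + 34225) - 82478) = 1/(√38069 - 82478) = 1/(-82478 + √38069)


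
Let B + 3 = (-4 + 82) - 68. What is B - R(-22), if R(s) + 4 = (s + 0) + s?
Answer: 55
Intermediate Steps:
R(s) = -4 + 2*s (R(s) = -4 + ((s + 0) + s) = -4 + (s + s) = -4 + 2*s)
B = 7 (B = -3 + ((-4 + 82) - 68) = -3 + (78 - 68) = -3 + 10 = 7)
B - R(-22) = 7 - (-4 + 2*(-22)) = 7 - (-4 - 44) = 7 - 1*(-48) = 7 + 48 = 55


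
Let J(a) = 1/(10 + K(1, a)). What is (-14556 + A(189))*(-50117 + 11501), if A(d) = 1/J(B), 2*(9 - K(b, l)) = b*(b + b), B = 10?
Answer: 561399408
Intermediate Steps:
K(b, l) = 9 - b² (K(b, l) = 9 - b*(b + b)/2 = 9 - b*2*b/2 = 9 - b²)
J(a) = 1/18 (J(a) = 1/(10 + (9 - 1*1²)) = 1/(10 + (9 - 1*1)) = 1/(10 + (9 - 1)) = 1/(10 + 8) = 1/18)
A(d) = 18 (A(d) = 1/(1/18) = 18)
(-14556 + A(189))*(-50117 + 11501) = (-14556 + 18)*(-50117 + 11501) = -14538*(-38616) = 561399408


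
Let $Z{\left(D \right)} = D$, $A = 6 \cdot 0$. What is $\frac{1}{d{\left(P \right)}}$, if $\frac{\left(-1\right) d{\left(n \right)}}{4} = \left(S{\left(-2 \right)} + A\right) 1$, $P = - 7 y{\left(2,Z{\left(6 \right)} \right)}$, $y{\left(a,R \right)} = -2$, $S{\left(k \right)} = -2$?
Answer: $\frac{1}{8} \approx 0.125$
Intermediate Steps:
$A = 0$
$P = 14$ ($P = \left(-7\right) \left(-2\right) = 14$)
$d{\left(n \right)} = 8$ ($d{\left(n \right)} = - 4 \left(-2 + 0\right) 1 = - 4 \left(\left(-2\right) 1\right) = \left(-4\right) \left(-2\right) = 8$)
$\frac{1}{d{\left(P \right)}} = \frac{1}{8}$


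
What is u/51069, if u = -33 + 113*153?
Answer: 5752/17023 ≈ 0.33790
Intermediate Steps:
u = 17256 (u = -33 + 17289 = 17256)
u/51069 = 17256/51069 = 17256*(1/51069) = 5752/17023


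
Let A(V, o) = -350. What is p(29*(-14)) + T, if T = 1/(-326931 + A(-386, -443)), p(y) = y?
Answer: -132876087/327281 ≈ -406.00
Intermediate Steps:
T = -1/327281 (T = 1/(-326931 - 350) = 1/(-327281) = -1/327281 ≈ -3.0555e-6)
p(29*(-14)) + T = 29*(-14) - 1/327281 = -406 - 1/327281 = -132876087/327281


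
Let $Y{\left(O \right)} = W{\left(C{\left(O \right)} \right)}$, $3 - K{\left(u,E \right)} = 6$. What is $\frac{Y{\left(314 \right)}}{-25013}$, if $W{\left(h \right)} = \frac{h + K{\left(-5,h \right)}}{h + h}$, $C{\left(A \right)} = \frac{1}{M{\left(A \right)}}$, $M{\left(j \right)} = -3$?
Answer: $- \frac{5}{25013} \approx -0.0001999$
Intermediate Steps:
$C{\left(A \right)} = - \frac{1}{3}$ ($C{\left(A \right)} = \frac{1}{-3} = - \frac{1}{3}$)
$K{\left(u,E \right)} = -3$ ($K{\left(u,E \right)} = 3 - 6 = -3$)
$W{\left(h \right)} = \frac{-3 + h}{2 h}$ ($W{\left(h \right)} = \frac{h - 3}{h + h} = \frac{-3 + h}{2 h}$)
$Y{\left(O \right)} = 5$ ($Y{\left(O \right)} = \frac{-3 - \frac{1}{3}}{2 \left(- \frac{1}{3}\right)} = \frac{1}{2} \left(-3\right) \left(- \frac{10}{3}\right) = 5$)
$\frac{Y{\left(314 \right)}}{-25013} = \frac{5}{-25013} = 5 \left(- \frac{1}{25013}\right) = - \frac{5}{25013}$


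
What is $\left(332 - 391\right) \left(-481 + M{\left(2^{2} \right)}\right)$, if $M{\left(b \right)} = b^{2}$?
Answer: $27435$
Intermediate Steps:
$\left(332 - 391\right) \left(-481 + M{\left(2^{2} \right)}\right) = \left(332 - 391\right) \left(-481 + \left(2^{2}\right)^{2}\right) = - 59 \left(-481 + 4^{2}\right) = - 59 \left(-481 + 16\right) = \left(-59\right) \left(-465\right) = 27435$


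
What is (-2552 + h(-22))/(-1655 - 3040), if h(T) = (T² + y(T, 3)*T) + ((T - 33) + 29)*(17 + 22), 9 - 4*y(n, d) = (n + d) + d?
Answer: 6439/9390 ≈ 0.68573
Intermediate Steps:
y(n, d) = 9/4 - d/2 - n/4 (y(n, d) = 9/4 - ((n + d) + d)/4 = 9/4 - ((d + n) + d)/4 = 9/4 - (n + 2*d)/4 = 9/4 + (-d/2 - n/4) = 9/4 - d/2 - n/4)
h(T) = -156 + T² + 39*T + T*(¾ - T/4) (h(T) = (T² + (9/4 - ½*3 - T/4)*T) + ((T - 33) + 29)*(17 + 22) = (T² + (9/4 - 3/2 - T/4)*T) + ((-33 + T) + 29)*39 = (T² + (¾ - T/4)*T) + (-4 + T)*39 = (T² + T*(¾ - T/4)) + (-156 + 39*T) = -156 + T² + 39*T + T*(¾ - T/4))
(-2552 + h(-22))/(-1655 - 3040) = (-2552 + (-156 + (¾)*(-22)² + (159/4)*(-22)))/(-1655 - 3040) = (-2552 + (-156 + (¾)*484 - 1749/2))/(-4695) = (-2552 + (-156 + 363 - 1749/2))*(-1/4695) = (-2552 - 1335/2)*(-1/4695) = -6439/2*(-1/4695) = 6439/9390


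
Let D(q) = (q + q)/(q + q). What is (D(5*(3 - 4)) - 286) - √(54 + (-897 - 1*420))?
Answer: -285 - I*√1263 ≈ -285.0 - 35.539*I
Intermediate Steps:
D(q) = 1 (D(q) = (2*q)/((2*q)) = (2*q)*(1/(2*q)) = 1)
(D(5*(3 - 4)) - 286) - √(54 + (-897 - 1*420)) = (1 - 286) - √(54 + (-897 - 1*420)) = -285 - √(54 + (-897 - 420)) = -285 - √(54 - 1317) = -285 - √(-1263) = -285 - I*√1263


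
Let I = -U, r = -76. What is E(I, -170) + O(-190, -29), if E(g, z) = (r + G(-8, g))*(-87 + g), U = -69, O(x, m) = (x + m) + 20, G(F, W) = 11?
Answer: 971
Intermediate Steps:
O(x, m) = 20 + m + x (O(x, m) = (m + x) + 20 = 20 + m + x)
I = 69 (I = -1*(-69) = 69)
E(g, z) = 5655 - 65*g (E(g, z) = (-76 + 11)*(-87 + g) = -65*(-87 + g) = 5655 - 65*g)
E(I, -170) + O(-190, -29) = (5655 - 65*69) + (20 - 29 - 190) = (5655 - 4485) - 199 = 1170 - 199 = 971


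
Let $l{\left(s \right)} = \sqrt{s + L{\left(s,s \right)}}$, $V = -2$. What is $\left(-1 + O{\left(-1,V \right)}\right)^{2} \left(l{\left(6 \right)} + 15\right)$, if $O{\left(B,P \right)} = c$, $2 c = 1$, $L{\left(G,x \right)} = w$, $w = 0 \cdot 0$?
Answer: $\frac{15}{4} + \frac{\sqrt{6}}{4} \approx 4.3624$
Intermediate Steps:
$w = 0$
$L{\left(G,x \right)} = 0$
$c = \frac{1}{2}$ ($c = \frac{1}{2} \cdot 1 = \frac{1}{2} \approx 0.5$)
$O{\left(B,P \right)} = \frac{1}{2}$
$l{\left(s \right)} = \sqrt{s}$ ($l{\left(s \right)} = \sqrt{s + 0} = \sqrt{s}$)
$\left(-1 + O{\left(-1,V \right)}\right)^{2} \left(l{\left(6 \right)} + 15\right) = \left(-1 + \frac{1}{2}\right)^{2} \left(\sqrt{6} + 15\right) = \left(- \frac{1}{2}\right)^{2} \left(15 + \sqrt{6}\right) = \frac{15 + \sqrt{6}}{4} = \frac{15}{4} + \frac{\sqrt{6}}{4}$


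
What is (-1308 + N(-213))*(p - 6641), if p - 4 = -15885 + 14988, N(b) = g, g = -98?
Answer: 10592804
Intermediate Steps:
N(b) = -98
p = -893 (p = 4 + (-15885 + 14988) = 4 - 897 = -893)
(-1308 + N(-213))*(p - 6641) = (-1308 - 98)*(-893 - 6641) = -1406*(-7534) = 10592804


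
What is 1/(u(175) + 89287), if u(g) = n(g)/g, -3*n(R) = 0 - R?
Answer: 3/267862 ≈ 1.1200e-5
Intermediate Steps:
n(R) = R/3 (n(R) = -(0 - R)/3 = -(-1)*R/3 = R/3)
u(g) = ⅓ (u(g) = (g/3)/g = ⅓)
1/(u(175) + 89287) = 1/(⅓ + 89287) = 1/(267862/3) = 3/267862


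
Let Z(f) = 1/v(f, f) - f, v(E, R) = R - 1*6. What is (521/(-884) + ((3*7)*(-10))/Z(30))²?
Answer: 16652610339121/403982275216 ≈ 41.221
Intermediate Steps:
v(E, R) = -6 + R (v(E, R) = R - 6 = -6 + R)
Z(f) = 1/(-6 + f) - f
(521/(-884) + ((3*7)*(-10))/Z(30))² = (521/(-884) + ((3*7)*(-10))/(((1 - 1*30*(-6 + 30))/(-6 + 30))))² = (521*(-1/884) + (21*(-10))/(((1 - 1*30*24)/24)))² = (-521/884 - 210*24/(1 - 720))² = (-521/884 - 210/((1/24)*(-719)))² = (-521/884 - 210/(-719/24))² = (-521/884 - 210*(-24/719))² = (-521/884 + 5040/719)² = (4080761/635596)² = 16652610339121/403982275216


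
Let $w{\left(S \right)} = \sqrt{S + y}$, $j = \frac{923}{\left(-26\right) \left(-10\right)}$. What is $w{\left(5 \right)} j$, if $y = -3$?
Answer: $\frac{71 \sqrt{2}}{20} \approx 5.0205$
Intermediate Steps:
$j = \frac{71}{20}$ ($j = \frac{923}{260} = 923 \cdot \frac{1}{260} = \frac{71}{20} \approx 3.55$)
$w{\left(S \right)} = \sqrt{-3 + S}$ ($w{\left(S \right)} = \sqrt{S - 3} = \sqrt{-3 + S}$)
$w{\left(5 \right)} j = \sqrt{-3 + 5} \cdot \frac{71}{20} = \sqrt{2} \cdot \frac{71}{20} = \frac{71 \sqrt{2}}{20}$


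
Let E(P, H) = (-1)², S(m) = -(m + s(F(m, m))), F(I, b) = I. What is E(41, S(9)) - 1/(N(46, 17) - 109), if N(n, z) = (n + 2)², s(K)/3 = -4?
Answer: 2194/2195 ≈ 0.99954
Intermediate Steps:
s(K) = -12 (s(K) = 3*(-4) = -12)
S(m) = 12 - m (S(m) = -(m - 12) = -(-12 + m) = 12 - m)
N(n, z) = (2 + n)²
E(P, H) = 1
E(41, S(9)) - 1/(N(46, 17) - 109) = 1 - 1/((2 + 46)² - 109) = 1 - 1/(48² - 109) = 1 - 1/(2304 - 109) = 1 - 1/2195 = 2194/2195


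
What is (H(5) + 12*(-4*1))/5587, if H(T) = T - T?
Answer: -48/5587 ≈ -0.0085914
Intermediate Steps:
H(T) = 0
(H(5) + 12*(-4*1))/5587 = (0 + 12*(-4*1))/5587 = (0 + 12*(-4))*(1/5587) = (0 - 48)*(1/5587) = -48*1/5587 = -48/5587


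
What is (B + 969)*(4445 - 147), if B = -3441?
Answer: -10624656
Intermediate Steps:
(B + 969)*(4445 - 147) = (-3441 + 969)*(4445 - 147) = -2472*4298 = -10624656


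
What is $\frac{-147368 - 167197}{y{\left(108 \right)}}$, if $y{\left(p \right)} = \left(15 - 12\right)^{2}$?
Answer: $- \frac{104855}{3} \approx -34952.0$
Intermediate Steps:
$y{\left(p \right)} = 9$ ($y{\left(p \right)} = 3^{2} = 9$)
$\frac{-147368 - 167197}{y{\left(108 \right)}} = \frac{-147368 - 167197}{9} = \left(-314565\right) \frac{1}{9} = - \frac{104855}{3}$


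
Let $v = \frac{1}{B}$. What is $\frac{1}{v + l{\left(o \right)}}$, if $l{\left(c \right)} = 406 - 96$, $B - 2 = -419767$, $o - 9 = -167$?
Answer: $\frac{419765}{130127149} \approx 0.0032258$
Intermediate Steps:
$o = -158$ ($o = 9 - 167 = -158$)
$B = -419765$ ($B = 2 - 419767 = -419765$)
$l{\left(c \right)} = 310$
$v = - \frac{1}{419765}$ ($v = \frac{1}{-419765} = - \frac{1}{419765} \approx -2.3823 \cdot 10^{-6}$)
$\frac{1}{v + l{\left(o \right)}} = \frac{1}{- \frac{1}{419765} + 310} = \frac{1}{\frac{130127149}{419765}} = \frac{419765}{130127149}$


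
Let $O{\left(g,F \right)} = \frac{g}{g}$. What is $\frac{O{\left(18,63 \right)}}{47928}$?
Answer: $\frac{1}{47928} \approx 2.0865 \cdot 10^{-5}$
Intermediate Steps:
$O{\left(g,F \right)} = 1$
$\frac{O{\left(18,63 \right)}}{47928} = 1 \cdot \frac{1}{47928} = \frac{1}{47928}$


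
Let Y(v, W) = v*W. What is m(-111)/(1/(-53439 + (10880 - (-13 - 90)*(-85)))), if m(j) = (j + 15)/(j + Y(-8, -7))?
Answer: -4926144/55 ≈ -89566.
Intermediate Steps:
Y(v, W) = W*v
m(j) = (15 + j)/(56 + j) (m(j) = (j + 15)/(j - 7*(-8)) = (15 + j)/(j + 56) = (15 + j)/(56 + j))
m(-111)/(1/(-53439 + (10880 - (-13 - 90)*(-85)))) = ((15 - 111)/(56 - 111))/(1/(-53439 + (10880 - (-13 - 90)*(-85)))) = (-96/(-55))/(1/(-53439 + (10880 - (-103)*(-85)))) = (-1/55*(-96))/(1/(-53439 + (10880 - 1*8755))) = 96/(55*(1/(-53439 + (10880 - 8755)))) = 96/(55*(1/(-53439 + 2125))) = 96/(55*(1/(-51314))) = 96/(55*(-1/51314)) = (96/55)*(-51314) = -4926144/55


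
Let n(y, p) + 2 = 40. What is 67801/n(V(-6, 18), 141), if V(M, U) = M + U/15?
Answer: 67801/38 ≈ 1784.2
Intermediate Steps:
V(M, U) = M + U/15 (V(M, U) = M + U*(1/15) = M + U/15)
n(y, p) = 38 (n(y, p) = -2 + 40 = 38)
67801/n(V(-6, 18), 141) = 67801/38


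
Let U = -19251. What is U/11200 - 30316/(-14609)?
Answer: 8328763/23374400 ≈ 0.35632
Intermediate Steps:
U/11200 - 30316/(-14609) = -19251/11200 - 30316/(-14609) = -19251*1/11200 - 30316*(-1/14609) = -19251/11200 + 30316/14609 = 8328763/23374400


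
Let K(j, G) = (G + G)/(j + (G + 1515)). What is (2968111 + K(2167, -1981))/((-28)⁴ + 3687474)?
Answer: 721250407/1045417590 ≈ 0.68992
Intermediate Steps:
K(j, G) = 2*G/(1515 + G + j) (K(j, G) = (2*G)/(j + (1515 + G)) = (2*G)/(1515 + G + j) = 2*G/(1515 + G + j))
(2968111 + K(2167, -1981))/((-28)⁴ + 3687474) = (2968111 + 2*(-1981)/(1515 - 1981 + 2167))/((-28)⁴ + 3687474) = (2968111 + 2*(-1981)/1701)/(614656 + 3687474) = (2968111 + 2*(-1981)*(1/1701))/4302130 = (2968111 - 566/243)*(1/4302130) = (721250407/243)*(1/4302130) = 721250407/1045417590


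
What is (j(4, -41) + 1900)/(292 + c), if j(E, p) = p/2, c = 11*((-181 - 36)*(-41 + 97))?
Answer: -1253/88920 ≈ -0.014091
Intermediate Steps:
c = -133672 (c = 11*(-217*56) = 11*(-12152) = -133672)
j(E, p) = p/2 (j(E, p) = p*(½) = p/2)
(j(4, -41) + 1900)/(292 + c) = ((½)*(-41) + 1900)/(292 - 133672) = (-41/2 + 1900)/(-133380) = (3759/2)*(-1/133380) = -1253/88920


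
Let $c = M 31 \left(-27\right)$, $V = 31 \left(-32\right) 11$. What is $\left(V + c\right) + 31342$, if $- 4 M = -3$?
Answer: $\frac{79209}{4} \approx 19802.0$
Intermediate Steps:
$M = \frac{3}{4}$ ($M = \left(- \frac{1}{4}\right) \left(-3\right) = \frac{3}{4} \approx 0.75$)
$V = -10912$ ($V = \left(-992\right) 11 = -10912$)
$c = - \frac{2511}{4}$ ($c = \frac{3}{4} \cdot 31 \left(-27\right) = \frac{93}{4} \left(-27\right) = - \frac{2511}{4} \approx -627.75$)
$\left(V + c\right) + 31342 = \left(-10912 - \frac{2511}{4}\right) + 31342 = - \frac{46159}{4} + 31342 = \frac{79209}{4}$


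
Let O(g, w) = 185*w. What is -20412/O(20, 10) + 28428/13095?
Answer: -7156778/807525 ≈ -8.8626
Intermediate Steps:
-20412/O(20, 10) + 28428/13095 = -20412/(185*10) + 28428/13095 = -20412/1850 + 28428*(1/13095) = -20412*1/1850 + 9476/4365 = -10206/925 + 9476/4365 = -7156778/807525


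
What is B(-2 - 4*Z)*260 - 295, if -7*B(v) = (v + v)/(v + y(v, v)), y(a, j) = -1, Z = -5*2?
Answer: -96165/259 ≈ -371.29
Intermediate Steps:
Z = -10
B(v) = -2*v/(7*(-1 + v)) (B(v) = -(v + v)/(7*(v - 1)) = -2*v/(7*(-1 + v)))
B(-2 - 4*Z)*260 - 295 = -2*(-2 - 4*(-10))/(-7 + 7*(-2 - 4*(-10)))*260 - 295 = -2*(-2 + 40)/(-7 + 7*(-2 + 40))*260 - 295 = -2*38/(-7 + 7*38)*260 - 295 = -2*38/(-7 + 266)*260 - 295 = -2*38/259*260 - 295 = -2*38*1/259*260 - 295 = -76/259*260 - 295 = -19760/259 - 295 = -96165/259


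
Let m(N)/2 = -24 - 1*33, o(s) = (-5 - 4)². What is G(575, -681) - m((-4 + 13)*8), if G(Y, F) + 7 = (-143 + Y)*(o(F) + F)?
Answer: -259093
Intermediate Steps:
o(s) = 81 (o(s) = (-9)² = 81)
G(Y, F) = -7 + (-143 + Y)*(81 + F)
m(N) = -114 (m(N) = 2*(-24 - 1*33) = 2*(-24 - 33) = 2*(-57) = -114)
G(575, -681) - m((-4 + 13)*8) = (-11590 - 143*(-681) + 81*575 - 681*575) - 1*(-114) = (-11590 + 97383 + 46575 - 391575) + 114 = -259207 + 114 = -259093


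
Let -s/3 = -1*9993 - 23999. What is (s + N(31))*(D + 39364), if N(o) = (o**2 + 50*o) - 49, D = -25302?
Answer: 1468607156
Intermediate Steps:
s = 101976 (s = -3*(-1*9993 - 23999) = -3*(-9993 - 23999) = -3*(-33992) = 101976)
N(o) = -49 + o**2 + 50*o
(s + N(31))*(D + 39364) = (101976 + (-49 + 31**2 + 50*31))*(-25302 + 39364) = (101976 + (-49 + 961 + 1550))*14062 = (101976 + 2462)*14062 = 104438*14062 = 1468607156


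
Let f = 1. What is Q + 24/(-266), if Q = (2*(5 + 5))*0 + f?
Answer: 121/133 ≈ 0.90977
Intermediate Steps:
Q = 1 (Q = (2*(5 + 5))*0 + 1 = (2*10)*0 + 1 = 20*0 + 1 = 0 + 1 = 1)
Q + 24/(-266) = 1 + 24/(-266) = 1 + 24*(-1/266) = 1 - 12/133 = 121/133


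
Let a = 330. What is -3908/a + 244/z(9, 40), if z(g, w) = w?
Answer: -379/66 ≈ -5.7424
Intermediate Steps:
-3908/a + 244/z(9, 40) = -3908/330 + 244/40 = -3908*1/330 + 244*(1/40) = -1954/165 + 61/10 = -379/66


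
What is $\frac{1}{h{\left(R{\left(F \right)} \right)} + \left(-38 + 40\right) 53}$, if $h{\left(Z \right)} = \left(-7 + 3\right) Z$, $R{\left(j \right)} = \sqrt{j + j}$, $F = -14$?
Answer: $\frac{53}{5842} + \frac{2 i \sqrt{7}}{2921} \approx 0.0090722 + 0.0018115 i$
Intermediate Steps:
$R{\left(j \right)} = \sqrt{2} \sqrt{j}$ ($R{\left(j \right)} = \sqrt{2 j} = \sqrt{2} \sqrt{j}$)
$h{\left(Z \right)} = - 4 Z$
$\frac{1}{h{\left(R{\left(F \right)} \right)} + \left(-38 + 40\right) 53} = \frac{1}{- 4 \sqrt{2} \sqrt{-14} + \left(-38 + 40\right) 53} = \frac{1}{- 4 \sqrt{2} i \sqrt{14} + 2 \cdot 53} = \frac{1}{- 4 \cdot 2 i \sqrt{7} + 106} = \frac{1}{- 8 i \sqrt{7} + 106} = \frac{1}{106 - 8 i \sqrt{7}}$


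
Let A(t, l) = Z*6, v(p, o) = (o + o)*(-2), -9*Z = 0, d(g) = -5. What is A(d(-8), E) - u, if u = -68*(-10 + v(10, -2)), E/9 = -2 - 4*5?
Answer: -136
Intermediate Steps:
Z = 0 (Z = -⅑*0 = 0)
v(p, o) = -4*o (v(p, o) = (2*o)*(-2) = -4*o)
E = -198 (E = 9*(-2 - 4*5) = 9*(-2 - 20) = 9*(-22) = -198)
u = 136 (u = -68*(-10 - 4*(-2)) = -68*(-10 + 8) = -68*(-2) = 136)
A(t, l) = 0 (A(t, l) = 0*6 = 0)
A(d(-8), E) - u = 0 - 1*136 = 0 - 136 = -136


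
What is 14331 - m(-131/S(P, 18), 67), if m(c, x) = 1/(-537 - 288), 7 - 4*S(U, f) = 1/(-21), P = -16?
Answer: 11823076/825 ≈ 14331.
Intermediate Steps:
S(U, f) = 37/21 (S(U, f) = 7/4 - ¼/(-21) = 7/4 - ¼*(-1/21) = 7/4 + 1/84 = 37/21)
m(c, x) = -1/825 (m(c, x) = 1/(-825) = -1/825)
14331 - m(-131/S(P, 18), 67) = 14331 - 1*(-1/825) = 14331 + 1/825 = 11823076/825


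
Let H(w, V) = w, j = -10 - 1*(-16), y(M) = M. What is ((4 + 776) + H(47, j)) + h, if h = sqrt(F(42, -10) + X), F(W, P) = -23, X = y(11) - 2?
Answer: 827 + I*sqrt(14) ≈ 827.0 + 3.7417*I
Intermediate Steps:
X = 9 (X = 11 - 2 = 9)
j = 6 (j = -10 + 16 = 6)
h = I*sqrt(14) (h = sqrt(-23 + 9) = sqrt(-14) = I*sqrt(14) ≈ 3.7417*I)
((4 + 776) + H(47, j)) + h = ((4 + 776) + 47) + I*sqrt(14) = (780 + 47) + I*sqrt(14) = 827 + I*sqrt(14)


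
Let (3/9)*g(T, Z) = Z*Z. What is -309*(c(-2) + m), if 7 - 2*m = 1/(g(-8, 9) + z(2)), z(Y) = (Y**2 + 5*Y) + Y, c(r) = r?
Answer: -119892/259 ≈ -462.90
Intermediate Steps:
g(T, Z) = 3*Z**2 (g(T, Z) = 3*(Z*Z) = 3*Z**2)
z(Y) = Y**2 + 6*Y
m = 906/259 (m = 7/2 - 1/(2*(3*9**2 + 2*(6 + 2))) = 7/2 - 1/(2*(3*81 + 2*8)) = 7/2 - 1/(2*(243 + 16)) = 7/2 - 1/2/259 = 7/2 - 1/2*1/259 = 7/2 - 1/518 = 906/259 ≈ 3.4981)
-309*(c(-2) + m) = -309*(-2 + 906/259) = -309*388/259 = -119892/259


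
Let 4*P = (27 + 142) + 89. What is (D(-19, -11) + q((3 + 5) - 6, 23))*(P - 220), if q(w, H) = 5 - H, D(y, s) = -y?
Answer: -311/2 ≈ -155.50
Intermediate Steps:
P = 129/2 (P = ((27 + 142) + 89)/4 = (169 + 89)/4 = (¼)*258 = 129/2 ≈ 64.500)
(D(-19, -11) + q((3 + 5) - 6, 23))*(P - 220) = (-1*(-19) + (5 - 1*23))*(129/2 - 220) = (19 + (5 - 23))*(-311/2) = (19 - 18)*(-311/2) = 1*(-311/2) = -311/2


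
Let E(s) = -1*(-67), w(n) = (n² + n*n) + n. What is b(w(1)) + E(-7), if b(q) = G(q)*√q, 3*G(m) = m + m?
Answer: 67 + 2*√3 ≈ 70.464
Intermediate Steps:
w(n) = n + 2*n² (w(n) = (n² + n²) + n = 2*n² + n = n + 2*n²)
E(s) = 67
G(m) = 2*m/3 (G(m) = (m + m)/3 = (2*m)/3 = 2*m/3)
b(q) = 2*q^(3/2)/3 (b(q) = (2*q/3)*√q = 2*q^(3/2)/3)
b(w(1)) + E(-7) = 2*(1*(1 + 2*1))^(3/2)/3 + 67 = 2*(1*(1 + 2))^(3/2)/3 + 67 = 2*(1*3)^(3/2)/3 + 67 = 2*3^(3/2)/3 + 67 = 2*(3*√3)/3 + 67 = 2*√3 + 67 = 67 + 2*√3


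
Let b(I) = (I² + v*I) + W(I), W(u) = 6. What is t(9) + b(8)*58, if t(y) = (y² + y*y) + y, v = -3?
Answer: 2839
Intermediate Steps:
b(I) = 6 + I² - 3*I (b(I) = (I² - 3*I) + 6 = 6 + I² - 3*I)
t(y) = y + 2*y² (t(y) = (y² + y²) + y = 2*y² + y = y + 2*y²)
t(9) + b(8)*58 = 9*(1 + 2*9) + (6 + 8² - 3*8)*58 = 9*(1 + 18) + (6 + 64 - 24)*58 = 9*19 + 46*58 = 171 + 2668 = 2839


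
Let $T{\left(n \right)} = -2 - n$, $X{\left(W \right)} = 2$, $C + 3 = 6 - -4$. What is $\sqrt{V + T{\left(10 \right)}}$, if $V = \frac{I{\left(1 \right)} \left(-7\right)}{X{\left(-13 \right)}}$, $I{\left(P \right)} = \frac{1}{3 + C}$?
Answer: $\frac{i \sqrt{1235}}{10} \approx 3.5143 i$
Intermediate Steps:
$C = 7$ ($C = -3 + \left(6 - -4\right) = -3 + \left(6 + 4\right) = -3 + 10 = 7$)
$I{\left(P \right)} = \frac{1}{10}$ ($I{\left(P \right)} = \frac{1}{3 + 7} = \frac{1}{10}$)
$V = - \frac{7}{20}$ ($V = \frac{\frac{1}{10} \left(-7\right)}{2} = \left(- \frac{7}{10}\right) \frac{1}{2} = - \frac{7}{20} \approx -0.35$)
$\sqrt{V + T{\left(10 \right)}} = \sqrt{- \frac{7}{20} - 12} = \sqrt{- \frac{247}{20}} = \frac{i \sqrt{1235}}{10}$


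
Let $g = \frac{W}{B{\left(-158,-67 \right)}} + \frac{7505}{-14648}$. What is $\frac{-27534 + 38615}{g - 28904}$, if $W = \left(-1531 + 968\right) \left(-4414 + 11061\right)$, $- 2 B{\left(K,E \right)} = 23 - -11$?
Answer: $\frac{162314488}{2801114887} \approx 0.057946$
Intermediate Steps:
$B{\left(K,E \right)} = -17$ ($B{\left(K,E \right)} = - \frac{23 - -11}{2} = - \frac{23 + 11}{2} = \left(- \frac{1}{2}\right) 34 = -17$)
$W = -3742261$ ($W = \left(-563\right) 6647 = -3742261$)
$g = \frac{3224500679}{14648}$ ($g = - \frac{3742261}{-17} + \frac{7505}{-14648} = \left(-3742261\right) \left(- \frac{1}{17}\right) + 7505 \left(- \frac{1}{14648}\right) = 220133 - \frac{7505}{14648} = \frac{3224500679}{14648} \approx 2.2013 \cdot 10^{5}$)
$\frac{-27534 + 38615}{g - 28904} = \frac{-27534 + 38615}{\frac{3224500679}{14648} - 28904} = \frac{11081}{\frac{2801114887}{14648}} = 11081 \cdot \frac{14648}{2801114887} = \frac{162314488}{2801114887}$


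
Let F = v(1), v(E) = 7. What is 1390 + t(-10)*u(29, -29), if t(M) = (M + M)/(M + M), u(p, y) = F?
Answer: 1397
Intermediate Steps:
F = 7
u(p, y) = 7
t(M) = 1 (t(M) = (2*M)/((2*M)) = (2*M)*(1/(2*M)) = 1)
1390 + t(-10)*u(29, -29) = 1390 + 1*7 = 1390 + 7 = 1397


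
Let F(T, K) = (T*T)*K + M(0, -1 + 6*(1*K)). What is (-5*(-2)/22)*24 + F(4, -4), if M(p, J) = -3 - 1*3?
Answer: -650/11 ≈ -59.091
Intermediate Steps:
M(p, J) = -6 (M(p, J) = -3 - 3 = -6)
F(T, K) = -6 + K*T² (F(T, K) = (T*T)*K - 6 = T²*K - 6 = K*T² - 6 = -6 + K*T²)
(-5*(-2)/22)*24 + F(4, -4) = (-5*(-2)/22)*24 + (-6 - 4*4²) = (10*(1/22))*24 + (-6 - 4*16) = (5/11)*24 + (-6 - 64) = 120/11 - 70 = -650/11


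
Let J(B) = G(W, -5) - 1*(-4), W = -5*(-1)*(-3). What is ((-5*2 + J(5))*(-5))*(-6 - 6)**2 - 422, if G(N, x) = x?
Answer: 7498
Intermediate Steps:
W = -15 (W = 5*(-3) = -15)
J(B) = -1 (J(B) = -5 - 1*(-4) = -5 + 4 = -1)
((-5*2 + J(5))*(-5))*(-6 - 6)**2 - 422 = ((-5*2 - 1)*(-5))*(-6 - 6)**2 - 422 = ((-10 - 1)*(-5))*(-12)**2 - 422 = -11*(-5)*144 - 422 = 55*144 - 422 = 7920 - 422 = 7498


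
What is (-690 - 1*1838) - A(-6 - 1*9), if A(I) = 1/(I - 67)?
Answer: -207295/82 ≈ -2528.0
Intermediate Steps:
A(I) = 1/(-67 + I)
(-690 - 1*1838) - A(-6 - 1*9) = (-690 - 1*1838) - 1/(-67 + (-6 - 1*9)) = (-690 - 1838) - 1/(-67 + (-6 - 9)) = -2528 - 1/(-67 - 15) = -2528 - 1/(-82) = -2528 - 1*(-1/82) = -2528 + 1/82 = -207295/82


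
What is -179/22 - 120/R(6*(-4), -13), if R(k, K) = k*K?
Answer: -2437/286 ≈ -8.5210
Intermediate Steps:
R(k, K) = K*k
-179/22 - 120/R(6*(-4), -13) = -179/22 - 120/((-78*(-4))) = -179*1/22 - 120/((-13*(-24))) = -179/22 - 120/312 = -179/22 - 120*1/312 = -179/22 - 5/13 = -2437/286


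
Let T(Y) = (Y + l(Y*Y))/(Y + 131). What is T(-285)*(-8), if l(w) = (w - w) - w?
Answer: -29640/7 ≈ -4234.3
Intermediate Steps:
l(w) = -w (l(w) = 0 - w = -w)
T(Y) = (Y - Y²)/(131 + Y) (T(Y) = (Y - Y*Y)/(Y + 131) = (Y - Y²)/(131 + Y))
T(-285)*(-8) = -285*(1 - 1*(-285))/(131 - 285)*(-8) = -285*(1 + 285)/(-154)*(-8) = -285*(-1/154)*286*(-8) = (3705/7)*(-8) = -29640/7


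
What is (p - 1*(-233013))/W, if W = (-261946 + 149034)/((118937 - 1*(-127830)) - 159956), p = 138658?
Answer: -32265131181/112912 ≈ -2.8575e+5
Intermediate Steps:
W = -112912/86811 (W = -112912/((118937 + 127830) - 159956) = -112912/(246767 - 159956) = -112912/86811 ≈ -1.3007)
(p - 1*(-233013))/W = (138658 - 1*(-233013))/(-112912/86811) = (138658 + 233013)*(-86811/112912) = 371671*(-86811/112912) = -32265131181/112912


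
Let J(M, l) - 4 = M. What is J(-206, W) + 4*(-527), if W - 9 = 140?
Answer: -2310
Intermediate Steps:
W = 149 (W = 9 + 140 = 149)
J(M, l) = 4 + M
J(-206, W) + 4*(-527) = (4 - 206) + 4*(-527) = -202 - 2108 = -2310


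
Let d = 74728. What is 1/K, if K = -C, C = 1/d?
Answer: -74728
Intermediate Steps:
C = 1/74728 ≈ 1.3382e-5
K = -1/74728 (K = -1*1/74728 = -1/74728 ≈ -1.3382e-5)
1/K = 1/(-1/74728) = -74728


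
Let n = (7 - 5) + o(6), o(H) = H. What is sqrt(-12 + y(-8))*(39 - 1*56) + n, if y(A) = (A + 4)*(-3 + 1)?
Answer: 8 - 34*I ≈ 8.0 - 34.0*I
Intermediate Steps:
y(A) = -8 - 2*A (y(A) = (4 + A)*(-2) = -8 - 2*A)
n = 8 (n = (7 - 5) + 6 = 2 + 6 = 8)
sqrt(-12 + y(-8))*(39 - 1*56) + n = sqrt(-12 + (-8 - 2*(-8)))*(39 - 1*56) + 8 = sqrt(-12 + (-8 + 16))*(39 - 56) + 8 = sqrt(-12 + 8)*(-17) + 8 = sqrt(-4)*(-17) + 8 = (2*I)*(-17) + 8 = -34*I + 8 = 8 - 34*I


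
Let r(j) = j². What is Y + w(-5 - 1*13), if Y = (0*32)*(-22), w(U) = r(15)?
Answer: 225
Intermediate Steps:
w(U) = 225 (w(U) = 15² = 225)
Y = 0 (Y = 0*(-22) = 0)
Y + w(-5 - 1*13) = 0 + 225 = 225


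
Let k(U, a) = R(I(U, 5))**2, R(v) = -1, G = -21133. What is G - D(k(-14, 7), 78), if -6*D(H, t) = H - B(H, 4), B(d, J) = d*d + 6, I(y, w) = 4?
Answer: -21134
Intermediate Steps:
B(d, J) = 6 + d**2 (B(d, J) = d**2 + 6 = 6 + d**2)
k(U, a) = 1 (k(U, a) = (-1)**2 = 1)
D(H, t) = 1 - H/6 + H**2/6 (D(H, t) = -(H - (6 + H**2))/6 = -(H + (-6 - H**2))/6 = -(-6 + H - H**2)/6 = 1 - H/6 + H**2/6)
G - D(k(-14, 7), 78) = -21133 - (1 - 1/6*1 + (1/6)*1**2) = -21133 - (1 - 1/6 + (1/6)*1) = -21133 - (1 - 1/6 + 1/6) = -21133 - 1*1 = -21133 - 1 = -21134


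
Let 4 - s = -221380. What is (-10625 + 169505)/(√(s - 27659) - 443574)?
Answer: -2610186560/7287322213 - 264800*√861/21861966639 ≈ -0.35854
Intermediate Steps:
s = 221384 (s = 4 - 1*(-221380) = 4 + 221380 = 221384)
(-10625 + 169505)/(√(s - 27659) - 443574) = (-10625 + 169505)/(√(221384 - 27659) - 443574) = 158880/(√193725 - 443574) = 158880/(15*√861 - 443574) = 158880/(-443574 + 15*√861)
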